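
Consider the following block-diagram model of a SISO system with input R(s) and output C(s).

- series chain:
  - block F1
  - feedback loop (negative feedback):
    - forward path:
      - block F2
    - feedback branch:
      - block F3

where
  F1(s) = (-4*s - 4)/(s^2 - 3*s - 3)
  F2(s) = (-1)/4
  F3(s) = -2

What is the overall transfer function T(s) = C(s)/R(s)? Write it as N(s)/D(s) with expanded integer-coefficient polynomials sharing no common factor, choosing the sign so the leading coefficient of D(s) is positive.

The answer is (2*s + 2)/(3*s^2 - 9*s - 9).

Reasoning:
Step 1: reduce the feedback loop with forward F2 and return F3 gives (-1)/6
Step 2: reduce the series chain F1, [F2/(1+F2*F3)]; the result is T(s) itself (integer coefficients, no common factor, positive leading denominator coefficient)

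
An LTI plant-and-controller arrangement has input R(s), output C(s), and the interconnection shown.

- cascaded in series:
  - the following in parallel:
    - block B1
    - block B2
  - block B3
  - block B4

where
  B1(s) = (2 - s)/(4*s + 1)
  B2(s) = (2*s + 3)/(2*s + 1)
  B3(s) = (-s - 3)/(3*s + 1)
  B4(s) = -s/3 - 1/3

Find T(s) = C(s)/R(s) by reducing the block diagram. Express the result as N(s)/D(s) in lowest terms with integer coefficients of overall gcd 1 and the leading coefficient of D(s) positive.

[1] sum the parallel branches B1, B2: (6*s^2 + 17*s + 5)/(8*s^2 + 6*s + 1)
[2] combine (B1+B2), B3, B4 in series; the result is T(s) itself (integer coefficients, no common factor, positive leading denominator coefficient)

Final answer: (2*s^3 + 13*s^2 + 26*s + 15)/(24*s^2 + 18*s + 3)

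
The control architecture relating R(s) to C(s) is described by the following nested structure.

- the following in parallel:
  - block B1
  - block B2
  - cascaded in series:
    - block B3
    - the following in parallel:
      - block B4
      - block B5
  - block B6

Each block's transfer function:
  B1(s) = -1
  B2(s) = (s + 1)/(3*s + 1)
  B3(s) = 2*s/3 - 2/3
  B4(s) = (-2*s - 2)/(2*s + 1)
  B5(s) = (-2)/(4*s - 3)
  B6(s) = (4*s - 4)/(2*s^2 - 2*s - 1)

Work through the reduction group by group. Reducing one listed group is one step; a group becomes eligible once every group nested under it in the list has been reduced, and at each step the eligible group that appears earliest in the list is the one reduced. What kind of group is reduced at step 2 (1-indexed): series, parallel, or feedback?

Answer: series

Working:
1. combine B4, B5 in parallel
2. series reduction of B3, (B4+B5)
3. combine B1, B2, (B3*(B4+B5)), B6 in parallel
Step 2 collapses a series group.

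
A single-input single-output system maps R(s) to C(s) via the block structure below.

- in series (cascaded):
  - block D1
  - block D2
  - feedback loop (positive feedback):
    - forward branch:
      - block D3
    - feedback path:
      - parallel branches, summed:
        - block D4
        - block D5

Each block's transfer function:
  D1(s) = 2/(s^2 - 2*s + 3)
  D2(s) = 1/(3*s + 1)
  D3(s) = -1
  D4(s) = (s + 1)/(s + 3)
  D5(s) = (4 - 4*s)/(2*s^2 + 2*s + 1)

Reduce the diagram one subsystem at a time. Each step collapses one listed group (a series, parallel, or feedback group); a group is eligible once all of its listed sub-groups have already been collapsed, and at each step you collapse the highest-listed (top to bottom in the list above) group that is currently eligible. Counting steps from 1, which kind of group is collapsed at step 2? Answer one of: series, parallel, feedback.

Step 1 - parallel reduction of D4, D5
Step 2 - collapse the loop (D3 forward, (D4+D5) return)
Step 3 - series reduction of D1, D2, [D3/(1-D3*(D4+D5))]
Step 2 collapses a feedback group.

Final answer: feedback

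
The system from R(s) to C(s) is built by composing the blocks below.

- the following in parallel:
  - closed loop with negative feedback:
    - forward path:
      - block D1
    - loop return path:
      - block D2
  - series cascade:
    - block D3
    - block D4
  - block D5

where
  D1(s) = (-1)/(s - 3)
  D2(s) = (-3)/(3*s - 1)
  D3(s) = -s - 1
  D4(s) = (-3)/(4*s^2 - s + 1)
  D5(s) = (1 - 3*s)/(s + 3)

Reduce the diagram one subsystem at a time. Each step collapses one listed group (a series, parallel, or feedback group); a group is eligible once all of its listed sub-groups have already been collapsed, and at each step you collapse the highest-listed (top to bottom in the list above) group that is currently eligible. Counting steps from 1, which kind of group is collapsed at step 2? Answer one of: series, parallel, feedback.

(1) close the feedback loop around D1, D2
(2) cascade D3, D4
(3) add [D1/(1+D1*D2)], (D3*D4), D5 (parallel)
At step 2 the group reduced is series.

Answer: series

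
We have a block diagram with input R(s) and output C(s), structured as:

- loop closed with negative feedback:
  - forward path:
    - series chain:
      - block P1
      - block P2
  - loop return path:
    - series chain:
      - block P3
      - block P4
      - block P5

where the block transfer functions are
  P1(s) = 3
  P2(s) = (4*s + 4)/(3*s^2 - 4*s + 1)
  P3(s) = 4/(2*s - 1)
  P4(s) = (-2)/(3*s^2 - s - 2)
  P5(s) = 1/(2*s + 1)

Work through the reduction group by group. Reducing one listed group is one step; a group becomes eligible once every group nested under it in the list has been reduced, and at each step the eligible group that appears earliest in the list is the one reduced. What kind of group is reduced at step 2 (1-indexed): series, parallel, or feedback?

(1) series reduction of P1, P2
(2) reduce the series chain P3, P4, P5
(3) apply the feedback formula to (P1*P2), (P3*P4*P5)
Step 2 collapses a series group.

Final answer: series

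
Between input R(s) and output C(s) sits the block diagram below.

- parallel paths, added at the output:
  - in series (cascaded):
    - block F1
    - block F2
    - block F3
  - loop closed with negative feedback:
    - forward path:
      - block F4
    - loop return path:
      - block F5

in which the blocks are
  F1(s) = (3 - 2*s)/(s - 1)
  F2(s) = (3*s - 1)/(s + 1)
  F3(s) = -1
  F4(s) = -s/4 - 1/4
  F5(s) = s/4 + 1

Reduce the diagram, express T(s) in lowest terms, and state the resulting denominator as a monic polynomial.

Reducing step by step:

[1] cascade F1, F2, F3; result (6*s^2 - 11*s + 3)/(s^2 - 1)
[2] apply the feedback formula to F4, F5; result (4*s + 4)/(s^2 + 5*s - 12)
[3] reduce the parallel group (F1*F2*F3), [F4/(1+F4*F5)]; result (6*s^4 + 23*s^3 - 120*s^2 + 143*s - 40)/(s^4 + 5*s^3 - 13*s^2 - 5*s + 12)
No further cancellation is possible in the step-3 result, so that is T(s). Its denominator is already monic.

Answer: s^4 + 5*s^3 - 13*s^2 - 5*s + 12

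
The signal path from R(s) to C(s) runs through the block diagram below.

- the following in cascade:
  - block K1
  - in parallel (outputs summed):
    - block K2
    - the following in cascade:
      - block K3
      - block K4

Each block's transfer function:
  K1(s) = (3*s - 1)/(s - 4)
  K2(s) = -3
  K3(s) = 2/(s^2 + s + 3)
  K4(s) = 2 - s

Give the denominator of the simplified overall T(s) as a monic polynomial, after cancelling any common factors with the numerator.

First reduce the diagram to T(s).

Step 1: combine K3, K4 in series, giving (4 - 2*s)/(s^2 + s + 3)
Step 2: reduce the parallel group K2, (K3*K4), giving (-3*s^2 - 5*s - 5)/(s^2 + s + 3)
Step 3: reduce the series chain K1, (K2+(K3*K4)), giving (-9*s^3 - 12*s^2 - 10*s + 5)/(s^3 - 3*s^2 - s - 12)
That last expression is T(s), already simplified, and its denominator is already monic.

Answer: s^3 - 3*s^2 - s - 12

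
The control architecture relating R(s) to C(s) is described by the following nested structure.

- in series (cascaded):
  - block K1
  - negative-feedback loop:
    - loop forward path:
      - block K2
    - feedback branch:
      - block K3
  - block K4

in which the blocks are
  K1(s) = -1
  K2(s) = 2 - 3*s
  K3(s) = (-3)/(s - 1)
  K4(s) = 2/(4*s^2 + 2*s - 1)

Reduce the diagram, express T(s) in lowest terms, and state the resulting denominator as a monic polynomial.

Answer: s^3 - s^2/5 - 3*s/5 + 7/40

Working:
(1) feedback reduction of K2, K3 gives (-3*s^2 + 5*s - 2)/(10*s - 7)
(2) series reduction of K1, [K2/(1+K2*K3)], K4 gives (6*s^2 - 10*s + 4)/(40*s^3 - 8*s^2 - 24*s + 7)
No further cancellation is possible in the step-2 result, so that is T(s). Its denominator becomes monic after dividing by the leading coefficient 40.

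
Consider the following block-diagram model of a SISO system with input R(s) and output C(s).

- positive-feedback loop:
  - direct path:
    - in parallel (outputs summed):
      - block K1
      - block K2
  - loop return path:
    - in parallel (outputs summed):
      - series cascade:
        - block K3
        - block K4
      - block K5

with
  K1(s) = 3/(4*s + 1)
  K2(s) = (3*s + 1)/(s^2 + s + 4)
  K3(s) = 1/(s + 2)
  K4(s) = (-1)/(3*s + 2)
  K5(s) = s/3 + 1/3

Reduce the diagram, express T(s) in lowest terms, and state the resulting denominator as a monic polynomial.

(1) sum the parallel branches K1, K2, giving (15*s^2 + 10*s + 13)/(4*s^3 + 5*s^2 + 17*s + 4)
(2) series reduction of K3, K4, giving (-1)/(3*s^2 + 8*s + 4)
(3) combine (K3*K4), K5 in parallel, giving (3*s^3 + 11*s^2 + 12*s + 1)/(9*s^2 + 24*s + 12)
(4) close the feedback loop around (K1+K2), ((K3*K4)+K5), giving (-135*s^4 - 450*s^3 - 537*s^2 - 432*s - 156)/(9*s^5 + 54*s^4 + 8*s^3 - 226*s^2 - 134*s - 35)
No further cancellation is possible in the step-4 result, so that is T(s). Its denominator becomes monic after dividing by the leading coefficient 9.

Answer: s^5 + 6*s^4 + 8*s^3/9 - 226*s^2/9 - 134*s/9 - 35/9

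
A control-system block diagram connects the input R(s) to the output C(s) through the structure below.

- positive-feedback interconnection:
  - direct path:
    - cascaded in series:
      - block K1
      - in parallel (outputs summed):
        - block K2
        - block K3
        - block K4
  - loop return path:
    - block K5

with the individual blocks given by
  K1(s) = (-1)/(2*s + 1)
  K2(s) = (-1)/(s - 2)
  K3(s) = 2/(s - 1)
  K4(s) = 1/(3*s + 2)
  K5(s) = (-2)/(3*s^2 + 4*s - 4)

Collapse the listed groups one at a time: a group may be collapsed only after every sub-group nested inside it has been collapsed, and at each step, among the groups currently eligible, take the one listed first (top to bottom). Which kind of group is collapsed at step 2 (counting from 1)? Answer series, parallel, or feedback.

Step 1: reduce the parallel group K2, K3, K4
Step 2: series reduction of K1, (K2+K3+K4)
Step 3: apply the feedback formula to (K1*(K2+K3+K4)), K5
The group at step 2 is a series group.

Hence the answer: series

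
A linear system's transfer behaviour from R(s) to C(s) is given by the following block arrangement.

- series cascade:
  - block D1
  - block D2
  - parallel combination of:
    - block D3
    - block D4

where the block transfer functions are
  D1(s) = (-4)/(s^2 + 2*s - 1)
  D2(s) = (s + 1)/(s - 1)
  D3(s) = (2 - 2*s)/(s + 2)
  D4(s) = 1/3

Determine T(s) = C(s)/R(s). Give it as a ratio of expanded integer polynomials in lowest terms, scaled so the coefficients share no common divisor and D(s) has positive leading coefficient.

The answer is (20*s^2 - 12*s - 32)/(3*s^4 + 9*s^3 - 3*s^2 - 15*s + 6).

Reasoning:
Step 1: add D3, D4 (parallel), giving (8 - 5*s)/(3*s + 6)
Step 2: cascade D1, D2, (D3+D4) - this is the overall T(s), already in the required normalized form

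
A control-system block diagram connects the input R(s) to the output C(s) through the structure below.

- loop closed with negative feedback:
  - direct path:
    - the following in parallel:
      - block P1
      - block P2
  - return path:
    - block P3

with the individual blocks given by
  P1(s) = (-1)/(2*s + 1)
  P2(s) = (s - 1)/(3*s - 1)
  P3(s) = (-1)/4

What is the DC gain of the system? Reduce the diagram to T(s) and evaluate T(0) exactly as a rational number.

[1] sum the parallel branches P1, P2 gives (2*s^2 - 4*s)/(6*s^2 + s - 1)
[2] feedback reduction of (P1+P2), P3 gives (4*s^2 - 8*s)/(11*s^2 + 4*s - 2)
The step-2 result is T(s). Setting s = 0: T(0) = 0/(-2) = 0.

Hence the answer: 0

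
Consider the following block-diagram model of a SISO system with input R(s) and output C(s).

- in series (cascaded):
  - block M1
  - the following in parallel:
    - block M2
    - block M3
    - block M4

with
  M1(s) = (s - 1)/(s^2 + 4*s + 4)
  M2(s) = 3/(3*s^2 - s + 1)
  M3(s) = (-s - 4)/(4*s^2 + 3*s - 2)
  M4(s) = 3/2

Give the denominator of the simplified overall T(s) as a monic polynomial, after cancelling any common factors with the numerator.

Step 1. add M2, M3, M4 (parallel); result (36*s^4 + 9*s^3 - 13*s^2 + 39*s - 26)/(24*s^4 + 10*s^3 - 10*s^2 + 10*s - 4)
Step 2. multiply M1, (M2+M3+M4) (series); result (36*s^5 - 27*s^4 - 22*s^3 + 52*s^2 - 65*s + 26)/(24*s^6 + 106*s^5 + 126*s^4 + 10*s^3 - 4*s^2 + 24*s - 16)
That last expression is T(s), already simplified. Scaling its denominator by 1/24 (the reciprocal of the leading coefficient) yields the monic denominator.

Hence the answer: s^6 + 53*s^5/12 + 21*s^4/4 + 5*s^3/12 - s^2/6 + s - 2/3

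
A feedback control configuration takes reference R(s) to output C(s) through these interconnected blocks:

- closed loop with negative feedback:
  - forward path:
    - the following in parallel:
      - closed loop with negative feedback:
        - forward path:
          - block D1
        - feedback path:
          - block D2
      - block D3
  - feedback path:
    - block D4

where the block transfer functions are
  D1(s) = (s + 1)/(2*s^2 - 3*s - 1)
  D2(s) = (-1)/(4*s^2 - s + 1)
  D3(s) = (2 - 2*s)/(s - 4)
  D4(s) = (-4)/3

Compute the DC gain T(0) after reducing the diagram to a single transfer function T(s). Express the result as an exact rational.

Step 1: feedback reduction of D1, D2 gives (4*s^3 + 3*s^2 + 1)/(8*s^4 - 14*s^3 + s^2 - 3*s - 2)
Step 2: add [D1/(1+D1*D2)], D3 (parallel) gives (-16*s^5 + 48*s^4 - 43*s^3 - 4*s^2 - s - 8)/(8*s^5 - 46*s^4 + 57*s^3 - 7*s^2 + 10*s + 8)
Step 3: collapse the loop (([D1/(1+D1*D2)]+D3) forward, D4 return) gives (-48*s^5 + 144*s^4 - 129*s^3 - 12*s^2 - 3*s - 24)/(88*s^5 - 330*s^4 + 343*s^3 - 5*s^2 + 34*s + 56)
Step 3 gives the overall T(s). Then T(0) = -24/56 = -3/7.

Therefore the answer is -3/7.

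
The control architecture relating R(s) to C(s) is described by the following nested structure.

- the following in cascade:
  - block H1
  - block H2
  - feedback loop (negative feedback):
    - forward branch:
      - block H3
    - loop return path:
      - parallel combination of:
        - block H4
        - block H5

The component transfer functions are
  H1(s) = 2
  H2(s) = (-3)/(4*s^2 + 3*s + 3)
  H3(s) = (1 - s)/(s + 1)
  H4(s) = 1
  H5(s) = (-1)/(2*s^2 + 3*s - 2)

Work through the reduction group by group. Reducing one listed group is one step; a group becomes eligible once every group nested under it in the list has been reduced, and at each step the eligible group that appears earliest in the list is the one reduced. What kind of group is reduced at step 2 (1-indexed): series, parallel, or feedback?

[1] add H4, H5 (parallel)
[2] collapse the loop (H3 forward, (H4+H5) return)
[3] reduce the series chain H1, H2, [H3/(1+H3*(H4+H5))]
So the answer for step 2 is feedback.

Final answer: feedback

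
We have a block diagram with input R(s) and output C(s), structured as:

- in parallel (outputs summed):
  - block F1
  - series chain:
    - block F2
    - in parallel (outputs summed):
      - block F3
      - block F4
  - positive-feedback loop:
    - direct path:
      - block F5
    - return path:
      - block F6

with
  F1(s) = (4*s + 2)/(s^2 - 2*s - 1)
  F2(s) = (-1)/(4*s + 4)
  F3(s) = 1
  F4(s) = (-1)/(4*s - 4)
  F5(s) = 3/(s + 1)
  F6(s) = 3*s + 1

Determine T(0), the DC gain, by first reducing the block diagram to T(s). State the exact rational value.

Answer: -61/16

Working:
(1) combine F3, F4 in parallel = (4*s - 5)/(4*s - 4)
(2) series reduction of F2, (F3+F4) = (5 - 4*s)/(16*s^2 - 16)
(3) feedback reduction of F5, F6 = (-3)/(8*s + 2)
(4) combine F1, (F2*(F3+F4)), [F5/(1-F5*F6)] in parallel = (216*s^4 + 288*s^3 - 187*s^2 - 266*s - 61)/(64*s^5 - 112*s^4 - 160*s^3 + 96*s^2 + 96*s + 16)
DC gain: substitute s = 0 into T(s) from step 4: T(0) = -61/16.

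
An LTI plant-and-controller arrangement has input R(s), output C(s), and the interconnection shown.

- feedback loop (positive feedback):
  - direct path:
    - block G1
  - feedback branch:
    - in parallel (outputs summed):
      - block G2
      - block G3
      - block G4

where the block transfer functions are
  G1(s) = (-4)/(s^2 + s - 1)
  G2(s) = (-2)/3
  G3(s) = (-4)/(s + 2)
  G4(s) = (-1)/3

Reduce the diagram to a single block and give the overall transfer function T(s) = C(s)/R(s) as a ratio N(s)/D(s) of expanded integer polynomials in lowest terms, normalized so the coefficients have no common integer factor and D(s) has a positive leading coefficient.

The answer is (-4*s - 8)/(s^3 + 3*s^2 - 3*s - 26).

Reasoning:
Step 1: reduce the parallel group G2, G3, G4 -> (-s - 6)/(s + 2)
Step 2: collapse the loop (G1 forward, (G2+G3+G4) return); the result is T(s) itself (integer coefficients, no common factor, positive leading denominator coefficient)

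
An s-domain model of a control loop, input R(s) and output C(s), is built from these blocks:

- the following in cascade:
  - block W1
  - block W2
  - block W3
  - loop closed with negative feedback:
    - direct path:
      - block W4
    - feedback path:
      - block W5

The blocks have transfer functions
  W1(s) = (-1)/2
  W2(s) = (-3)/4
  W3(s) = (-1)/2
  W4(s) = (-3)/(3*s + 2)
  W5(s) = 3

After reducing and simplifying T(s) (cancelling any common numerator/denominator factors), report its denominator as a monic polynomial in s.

Answer: s - 7/3

Working:
Step 1. apply the feedback formula to W4, W5 gives (-3)/(3*s - 7)
Step 2. combine W1, W2, W3, [W4/(1+W4*W5)] in series gives 9/(48*s - 112)
That last expression is T(s), already simplified. Scaling its denominator by 1/48 (the reciprocal of the leading coefficient) yields the monic denominator.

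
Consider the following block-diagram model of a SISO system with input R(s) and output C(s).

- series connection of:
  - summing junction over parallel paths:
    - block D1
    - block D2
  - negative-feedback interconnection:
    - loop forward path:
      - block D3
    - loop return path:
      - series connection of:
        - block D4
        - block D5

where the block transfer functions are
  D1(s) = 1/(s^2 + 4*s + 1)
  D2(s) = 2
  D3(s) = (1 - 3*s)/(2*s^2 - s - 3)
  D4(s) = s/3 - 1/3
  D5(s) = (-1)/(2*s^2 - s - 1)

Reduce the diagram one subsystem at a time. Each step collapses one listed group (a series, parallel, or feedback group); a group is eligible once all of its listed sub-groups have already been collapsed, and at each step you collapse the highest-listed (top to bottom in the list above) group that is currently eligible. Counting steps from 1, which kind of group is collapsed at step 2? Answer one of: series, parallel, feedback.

Answer: series

Working:
1. sum the parallel branches D1, D2
2. cascade D4, D5
3. close the feedback loop around D3, (D4*D5)
4. combine (D1+D2), [D3/(1+D3*(D4*D5))] in series
At step 2 the group reduced is series.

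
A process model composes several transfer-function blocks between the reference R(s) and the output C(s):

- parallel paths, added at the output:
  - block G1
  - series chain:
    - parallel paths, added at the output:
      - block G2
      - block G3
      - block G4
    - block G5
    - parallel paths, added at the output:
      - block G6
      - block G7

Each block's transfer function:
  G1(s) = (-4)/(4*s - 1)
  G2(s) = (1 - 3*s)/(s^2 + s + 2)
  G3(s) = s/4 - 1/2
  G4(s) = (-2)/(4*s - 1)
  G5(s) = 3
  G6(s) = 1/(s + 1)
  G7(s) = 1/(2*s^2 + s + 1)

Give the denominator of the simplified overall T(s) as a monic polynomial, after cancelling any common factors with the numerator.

1. combine G2, G3, G4 in parallel gives (4*s^4 - 5*s^3 - 55*s^2 + 4*s - 16)/(16*s^3 + 12*s^2 + 28*s - 8)
2. add G6, G7 (parallel) gives (2*s^2 + 2*s + 2)/(2*s^3 + 3*s^2 + 2*s + 1)
3. cascade (G2+G3+G4), G5, (G6+G7) gives (12*s^6 - 3*s^5 - 168*s^4 - 168*s^3 - 201*s^2 - 36*s - 48)/(16*s^6 + 36*s^5 + 62*s^4 + 54*s^3 + 22*s^2 + 6*s - 4)
4. add G1, ((G2+G3+G4)*G5*(G6+G7)) (parallel) gives (12*s^6 - 19*s^5 - 208*s^4 - 240*s^3 - 273*s^2 - 76*s - 64)/(16*s^6 + 36*s^5 + 62*s^4 + 54*s^3 + 22*s^2 + 6*s - 4)
That last expression is T(s), already simplified. Scaling its denominator by 1/16 (the reciprocal of the leading coefficient) yields the monic denominator.

Therefore the answer is s^6 + 9*s^5/4 + 31*s^4/8 + 27*s^3/8 + 11*s^2/8 + 3*s/8 - 1/4.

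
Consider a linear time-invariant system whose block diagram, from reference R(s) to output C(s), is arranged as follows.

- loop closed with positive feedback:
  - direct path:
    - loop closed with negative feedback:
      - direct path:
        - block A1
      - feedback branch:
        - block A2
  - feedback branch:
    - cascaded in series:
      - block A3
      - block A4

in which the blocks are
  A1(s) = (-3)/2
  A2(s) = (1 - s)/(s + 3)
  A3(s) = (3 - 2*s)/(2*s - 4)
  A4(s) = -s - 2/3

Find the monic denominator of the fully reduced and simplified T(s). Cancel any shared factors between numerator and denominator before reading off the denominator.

Step 1. feedback reduction of A1, A2 -> (-3*s - 9)/(5*s + 3)
Step 2. cascade A3, A4 -> (6*s^2 - 5*s - 6)/(6*s - 12)
Step 3. reduce the feedback loop with forward [A1/(1+A1*A2)] and return (A3*A4) -> (-6*s^2 - 6*s + 36)/(6*s^3 + 23*s^2 - 35*s - 30)
Step 3 gives the fully reduced T(s), with no common factor left to cancel. The denominator's leading coefficient is 6, so divide each of its coefficients by 6 to get the monic form.

Answer: s^3 + 23*s^2/6 - 35*s/6 - 5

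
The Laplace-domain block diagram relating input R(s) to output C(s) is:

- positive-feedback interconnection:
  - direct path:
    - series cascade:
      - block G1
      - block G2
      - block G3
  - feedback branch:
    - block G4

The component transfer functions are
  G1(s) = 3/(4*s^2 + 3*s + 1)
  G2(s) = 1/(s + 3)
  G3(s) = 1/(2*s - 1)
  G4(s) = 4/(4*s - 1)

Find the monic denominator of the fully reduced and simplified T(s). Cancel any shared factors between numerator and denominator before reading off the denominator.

Step 1: combine G1, G2, G3 in series: 3/(8*s^4 + 26*s^3 + 5*s^2 - 4*s - 3)
Step 2: collapse the loop ((G1*G2*G3) forward, G4 return): (12*s - 3)/(32*s^5 + 96*s^4 - 6*s^3 - 21*s^2 - 8*s - 9)
No further cancellation is possible in the step-2 result, so that is T(s). Its denominator becomes monic after dividing by the leading coefficient 32.

Final answer: s^5 + 3*s^4 - 3*s^3/16 - 21*s^2/32 - s/4 - 9/32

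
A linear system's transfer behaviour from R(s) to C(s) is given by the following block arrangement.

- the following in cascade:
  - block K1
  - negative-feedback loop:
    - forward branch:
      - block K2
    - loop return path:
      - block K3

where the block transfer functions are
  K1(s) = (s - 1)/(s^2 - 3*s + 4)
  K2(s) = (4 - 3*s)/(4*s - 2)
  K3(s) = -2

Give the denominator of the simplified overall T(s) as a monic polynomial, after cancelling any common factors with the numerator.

First reduce the diagram to T(s).

[1] reduce the feedback loop with forward K2 and return K3; result (4 - 3*s)/(10*s - 10)
[2] reduce the series chain K1, [K2/(1+K2*K3)]; result (4 - 3*s)/(10*s^2 - 30*s + 40)
That last expression is T(s), already simplified. Scaling its denominator by 1/10 (the reciprocal of the leading coefficient) yields the monic denominator.

Answer: s^2 - 3*s + 4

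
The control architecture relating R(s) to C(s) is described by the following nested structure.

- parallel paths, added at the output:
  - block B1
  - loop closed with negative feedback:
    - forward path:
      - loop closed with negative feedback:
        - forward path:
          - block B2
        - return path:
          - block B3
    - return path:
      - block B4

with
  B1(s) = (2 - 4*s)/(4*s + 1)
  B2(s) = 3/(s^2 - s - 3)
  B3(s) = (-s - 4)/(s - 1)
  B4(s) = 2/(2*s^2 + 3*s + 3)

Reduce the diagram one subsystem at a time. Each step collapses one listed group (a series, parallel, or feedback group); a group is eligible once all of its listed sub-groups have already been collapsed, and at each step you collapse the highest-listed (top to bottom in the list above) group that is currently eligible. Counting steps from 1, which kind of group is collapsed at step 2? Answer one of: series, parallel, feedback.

Answer: feedback

Working:
Step 1 - reduce the feedback loop with forward B2 and return B3
Step 2 - feedback reduction of [B2/(1+B2*B3)], B4
Step 3 - reduce the parallel group B1, [[B2/(1+B2*B3)]/(1+[B2/(1+B2*B3)]*B4)]
Step 2 collapses a feedback group.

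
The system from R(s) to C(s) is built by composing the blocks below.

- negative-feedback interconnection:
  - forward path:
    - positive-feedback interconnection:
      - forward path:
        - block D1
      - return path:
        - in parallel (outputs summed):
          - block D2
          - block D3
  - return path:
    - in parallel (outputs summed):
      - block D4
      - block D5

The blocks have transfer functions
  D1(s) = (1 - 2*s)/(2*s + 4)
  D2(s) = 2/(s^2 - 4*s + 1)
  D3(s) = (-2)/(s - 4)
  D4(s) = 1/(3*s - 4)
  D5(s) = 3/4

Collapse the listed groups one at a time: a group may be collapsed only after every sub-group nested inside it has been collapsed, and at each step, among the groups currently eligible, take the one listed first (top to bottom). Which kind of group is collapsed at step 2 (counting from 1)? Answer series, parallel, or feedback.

[1] parallel reduction of D2, D3
[2] close the feedback loop around D1, (D2+D3)
[3] combine D4, D5 in parallel
[4] apply the feedback formula to [D1/(1-D1*(D2+D3))], (D4+D5)
Step 2 collapses a feedback group.

Final answer: feedback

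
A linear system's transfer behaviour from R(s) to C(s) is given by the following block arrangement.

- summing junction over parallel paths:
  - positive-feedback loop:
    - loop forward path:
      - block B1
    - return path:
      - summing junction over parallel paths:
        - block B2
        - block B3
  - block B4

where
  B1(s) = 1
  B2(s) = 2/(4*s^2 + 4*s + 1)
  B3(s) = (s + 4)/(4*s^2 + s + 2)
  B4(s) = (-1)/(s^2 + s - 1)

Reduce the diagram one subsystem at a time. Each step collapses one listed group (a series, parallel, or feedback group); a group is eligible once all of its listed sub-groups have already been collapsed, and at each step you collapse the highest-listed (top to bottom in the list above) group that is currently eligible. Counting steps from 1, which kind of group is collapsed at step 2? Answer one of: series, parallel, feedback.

(1) parallel reduction of B2, B3
(2) collapse the loop (B1 forward, (B2+B3) return)
(3) sum the parallel branches [B1/(1-B1*(B2+B3))], B4
The group at step 2 is a feedback group.

Final answer: feedback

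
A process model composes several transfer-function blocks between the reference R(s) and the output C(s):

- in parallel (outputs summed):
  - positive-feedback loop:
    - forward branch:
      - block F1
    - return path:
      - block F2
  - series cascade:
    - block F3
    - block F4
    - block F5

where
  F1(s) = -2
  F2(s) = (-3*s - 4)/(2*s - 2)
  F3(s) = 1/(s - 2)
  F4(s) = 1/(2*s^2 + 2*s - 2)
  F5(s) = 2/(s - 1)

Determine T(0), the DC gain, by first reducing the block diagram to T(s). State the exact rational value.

Step 1: collapse the loop (F1 forward, F2 return) = (2*s - 2)/(2*s + 5)
Step 2: reduce the series chain F3, F4, F5 = 1/(s^4 - 2*s^3 - 2*s^2 + 5*s - 2)
Step 3: combine [F1/(1-F1*F2)], (F3*F4*F5) in parallel = (2*s^5 - 6*s^4 + 14*s^2 - 12*s + 9)/(2*s^5 + s^4 - 14*s^3 + 21*s - 10)
The step-3 result is T(s). Setting s = 0: T(0) = 9/(-10) = -9/10.

Hence the answer: -9/10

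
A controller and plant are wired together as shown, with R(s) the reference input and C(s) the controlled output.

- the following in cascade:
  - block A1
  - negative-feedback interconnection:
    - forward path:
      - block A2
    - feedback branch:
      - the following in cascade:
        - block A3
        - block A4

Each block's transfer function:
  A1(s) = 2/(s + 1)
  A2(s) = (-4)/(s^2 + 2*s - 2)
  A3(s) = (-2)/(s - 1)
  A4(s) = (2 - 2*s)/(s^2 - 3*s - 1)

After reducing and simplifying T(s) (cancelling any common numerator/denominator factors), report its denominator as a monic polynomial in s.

[1] multiply A3, A4 (series) = 4/(s^2 - 3*s - 1)
[2] reduce the feedback loop with forward A2 and return (A3*A4) = (-4*s^2 + 12*s + 4)/(s^4 - s^3 - 9*s^2 + 4*s - 14)
[3] series reduction of A1, [A2/(1+A2*(A3*A4))] = (-8*s^2 + 24*s + 8)/(s^5 - 10*s^3 - 5*s^2 - 10*s - 14)
That last expression is T(s), already simplified, and its denominator is already monic.

Answer: s^5 - 10*s^3 - 5*s^2 - 10*s - 14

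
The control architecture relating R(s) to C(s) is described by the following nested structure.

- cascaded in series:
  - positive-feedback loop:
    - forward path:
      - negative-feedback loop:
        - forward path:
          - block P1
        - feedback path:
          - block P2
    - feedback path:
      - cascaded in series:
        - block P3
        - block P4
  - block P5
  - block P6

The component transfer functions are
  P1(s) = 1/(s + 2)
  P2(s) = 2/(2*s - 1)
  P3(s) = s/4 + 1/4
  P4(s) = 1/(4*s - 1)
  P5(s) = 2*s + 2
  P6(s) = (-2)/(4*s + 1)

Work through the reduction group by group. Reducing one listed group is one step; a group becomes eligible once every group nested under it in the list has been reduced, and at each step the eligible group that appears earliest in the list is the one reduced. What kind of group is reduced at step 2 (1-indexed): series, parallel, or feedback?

(1) close the feedback loop around P1, P2
(2) reduce the series chain P3, P4
(3) close the feedback loop around [P1/(1+P1*P2)], (P3*P4)
(4) combine [[P1/(1+P1*P2)]/(1-[P1/(1+P1*P2)]*(P3*P4))], P5, P6 in series
Step 2 collapses a series group.

Hence the answer: series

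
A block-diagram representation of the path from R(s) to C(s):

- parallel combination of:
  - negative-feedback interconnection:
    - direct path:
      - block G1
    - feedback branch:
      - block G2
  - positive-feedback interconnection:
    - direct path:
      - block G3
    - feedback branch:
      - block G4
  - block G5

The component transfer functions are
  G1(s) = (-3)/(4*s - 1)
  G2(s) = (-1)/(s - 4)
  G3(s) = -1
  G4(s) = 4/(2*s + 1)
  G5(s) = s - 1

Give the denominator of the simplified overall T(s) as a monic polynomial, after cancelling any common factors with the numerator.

First reduce the diagram to T(s).

(1) collapse the loop (G1 forward, G2 return) = (12 - 3*s)/(4*s^2 - 17*s + 7)
(2) reduce the feedback loop with forward G3 and return G4 = (-2*s - 1)/(2*s + 5)
(3) add [G1/(1+G1*G2)], [G3/(1-G3*G4)], G5 (parallel) = (8*s^4 - 30*s^3 - 33*s^2 + 118*s + 18)/(8*s^3 - 14*s^2 - 71*s + 35)
T(s) is the step-3 result (common factors already cancelled). Leading coefficient of the denominator: 8. Divide through by 8 for the monic polynomial.

Answer: s^3 - 7*s^2/4 - 71*s/8 + 35/8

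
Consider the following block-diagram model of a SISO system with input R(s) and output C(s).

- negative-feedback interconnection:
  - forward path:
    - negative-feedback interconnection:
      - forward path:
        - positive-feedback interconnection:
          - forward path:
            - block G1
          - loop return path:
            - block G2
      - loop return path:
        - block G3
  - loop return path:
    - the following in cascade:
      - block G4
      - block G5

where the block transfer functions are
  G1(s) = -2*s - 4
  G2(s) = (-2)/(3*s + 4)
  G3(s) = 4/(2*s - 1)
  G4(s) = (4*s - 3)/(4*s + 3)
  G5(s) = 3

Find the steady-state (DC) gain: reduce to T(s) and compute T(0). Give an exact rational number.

Reducing step by step:

Step 1 - apply the feedback formula to G1, G2, giving (6*s^2 + 20*s + 16)/(s + 4)
Step 2 - collapse the loop ([G1/(1-G1*G2)] forward, G3 return), giving (12*s^3 + 34*s^2 + 12*s - 16)/(26*s^2 + 87*s + 60)
Step 3 - series reduction of G4, G5, giving (12*s - 9)/(4*s + 3)
Step 4 - reduce the feedback loop with forward [[G1/(1-G1*G2)]/(1+[G1/(1-G1*G2)]*G3)] and return (G4*G5), giving (48*s^4 + 172*s^3 + 150*s^2 - 28*s - 48)/(144*s^4 + 404*s^3 + 264*s^2 + 201*s + 324)
Evaluating the step-4 result (the overall T(s)) at s = 0 gives T(0) = -48/324 = -4/27.

Answer: -4/27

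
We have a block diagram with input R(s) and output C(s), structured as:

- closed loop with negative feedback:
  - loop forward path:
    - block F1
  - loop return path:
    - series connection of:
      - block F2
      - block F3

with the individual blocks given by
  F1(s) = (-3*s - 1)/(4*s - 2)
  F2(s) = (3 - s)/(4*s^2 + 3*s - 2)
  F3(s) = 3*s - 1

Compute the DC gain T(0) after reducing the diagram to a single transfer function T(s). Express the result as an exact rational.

Answer: 2/7

Working:
1. cascade F2, F3, giving (-3*s^2 + 10*s - 3)/(4*s^2 + 3*s - 2)
2. feedback reduction of F1, (F2*F3), giving (-12*s^3 - 13*s^2 + 3*s + 2)/(25*s^3 - 23*s^2 - 15*s + 7)
Step 2 gives the overall T(s). Then T(0) = 2/7.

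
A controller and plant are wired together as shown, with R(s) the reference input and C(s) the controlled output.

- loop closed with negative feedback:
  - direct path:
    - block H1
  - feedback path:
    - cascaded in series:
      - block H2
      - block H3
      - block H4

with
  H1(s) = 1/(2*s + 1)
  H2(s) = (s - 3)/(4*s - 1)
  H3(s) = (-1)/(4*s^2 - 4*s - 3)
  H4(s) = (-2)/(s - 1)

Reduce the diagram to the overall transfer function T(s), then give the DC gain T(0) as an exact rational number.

The answer is 1/3.

Reasoning:
Step 1. series reduction of H2, H3, H4 = (2*s - 6)/(16*s^4 - 36*s^3 + 12*s^2 + 11*s - 3)
Step 2. feedback reduction of H1, (H2*H3*H4) = (16*s^4 - 36*s^3 + 12*s^2 + 11*s - 3)/(32*s^5 - 56*s^4 - 12*s^3 + 34*s^2 + 7*s - 9)
Evaluating the step-2 result (the overall T(s)) at s = 0 gives T(0) = -3/(-9) = 1/3.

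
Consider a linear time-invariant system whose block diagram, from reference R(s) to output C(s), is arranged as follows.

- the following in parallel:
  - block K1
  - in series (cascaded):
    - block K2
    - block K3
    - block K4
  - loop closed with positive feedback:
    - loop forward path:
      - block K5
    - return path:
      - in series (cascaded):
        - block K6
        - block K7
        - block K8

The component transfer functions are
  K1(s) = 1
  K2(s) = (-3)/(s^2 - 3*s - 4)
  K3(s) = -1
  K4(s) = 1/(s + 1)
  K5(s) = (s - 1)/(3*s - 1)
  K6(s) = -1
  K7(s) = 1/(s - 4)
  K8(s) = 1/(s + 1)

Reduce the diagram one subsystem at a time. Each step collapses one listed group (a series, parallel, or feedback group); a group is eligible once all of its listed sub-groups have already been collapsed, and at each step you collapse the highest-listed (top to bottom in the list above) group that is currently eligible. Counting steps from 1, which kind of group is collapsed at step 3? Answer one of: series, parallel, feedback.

Answer: feedback

Working:
(1) multiply K2, K3, K4 (series)
(2) cascade K6, K7, K8
(3) close the feedback loop around K5, (K6*K7*K8)
(4) parallel reduction of K1, (K2*K3*K4), [K5/(1-K5*(K6*K7*K8))]
So the answer for step 3 is feedback.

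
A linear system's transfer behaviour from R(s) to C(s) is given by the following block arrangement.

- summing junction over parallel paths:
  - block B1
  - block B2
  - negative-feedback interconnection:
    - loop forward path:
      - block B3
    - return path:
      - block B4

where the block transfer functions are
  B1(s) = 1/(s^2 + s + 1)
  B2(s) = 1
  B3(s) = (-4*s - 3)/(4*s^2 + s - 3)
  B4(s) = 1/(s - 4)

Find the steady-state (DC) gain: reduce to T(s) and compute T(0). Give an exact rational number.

The answer is 10/3.

Reasoning:
(1) close the feedback loop around B3, B4 = (-4*s^2 + 13*s + 12)/(4*s^3 - 15*s^2 - 11*s + 9)
(2) add B1, B2, [B3/(1+B3*B4)] (parallel) = (4*s^5 - 15*s^4 - 9*s^3 - 11*s^2 + 12*s + 30)/(4*s^5 - 11*s^4 - 22*s^3 - 17*s^2 - 2*s + 9)
Step 2 gives the overall T(s). Then T(0) = 30/9 = 10/3.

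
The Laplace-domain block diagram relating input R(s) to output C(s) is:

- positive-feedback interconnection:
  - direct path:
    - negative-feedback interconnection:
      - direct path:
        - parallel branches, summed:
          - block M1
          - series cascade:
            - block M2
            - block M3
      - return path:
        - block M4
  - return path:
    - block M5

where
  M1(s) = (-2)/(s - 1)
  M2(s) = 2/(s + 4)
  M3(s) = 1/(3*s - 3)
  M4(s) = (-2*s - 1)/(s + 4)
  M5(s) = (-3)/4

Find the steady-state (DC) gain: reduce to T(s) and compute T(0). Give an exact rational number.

Reducing step by step:

Step 1: series reduction of M2, M3 gives 2/(3*s^2 + 9*s - 12)
Step 2: reduce the parallel group M1, (M2*M3) gives (-6*s - 22)/(3*s^2 + 9*s - 12)
Step 3: reduce the feedback loop with forward (M1+(M2*M3)) and return M4 gives (-6*s^2 - 46*s - 88)/(3*s^3 + 33*s^2 + 74*s - 26)
Step 4: feedback reduction of [(M1+(M2*M3))/(1+(M1+(M2*M3))*M4)], M5 gives (-12*s^2 - 92*s - 176)/(6*s^3 + 57*s^2 + 79*s - 184)
Step 4 gives the overall T(s). Then T(0) = -176/(-184) = 22/23.

Answer: 22/23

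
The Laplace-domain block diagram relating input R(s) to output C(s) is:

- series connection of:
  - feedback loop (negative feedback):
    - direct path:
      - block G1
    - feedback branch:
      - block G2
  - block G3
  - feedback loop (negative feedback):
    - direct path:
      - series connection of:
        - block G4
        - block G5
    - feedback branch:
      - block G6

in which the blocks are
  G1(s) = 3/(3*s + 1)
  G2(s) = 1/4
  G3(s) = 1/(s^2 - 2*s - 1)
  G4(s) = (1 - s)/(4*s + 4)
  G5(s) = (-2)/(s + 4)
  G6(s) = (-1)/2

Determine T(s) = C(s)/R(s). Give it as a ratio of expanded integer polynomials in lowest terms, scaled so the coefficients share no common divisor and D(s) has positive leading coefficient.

Reducing step by step:

1. collapse the loop (G1 forward, G2 return), giving 12/(12*s + 7)
2. combine G4, G5 in series, giving (s - 1)/(2*s^2 + 10*s + 8)
3. apply the feedback formula to (G4*G5), G6, giving (2*s - 2)/(4*s^2 + 19*s + 17)
4. multiply [G1/(1+G1*G2)], G3, [(G4*G5)/(1+(G4*G5)*G6)] (series); the result is T(s) itself (integer coefficients, no common factor, positive leading denominator coefficient)

Answer: (24*s - 24)/(48*s^5 + 160*s^4 - 223*s^3 - 811*s^2 - 575*s - 119)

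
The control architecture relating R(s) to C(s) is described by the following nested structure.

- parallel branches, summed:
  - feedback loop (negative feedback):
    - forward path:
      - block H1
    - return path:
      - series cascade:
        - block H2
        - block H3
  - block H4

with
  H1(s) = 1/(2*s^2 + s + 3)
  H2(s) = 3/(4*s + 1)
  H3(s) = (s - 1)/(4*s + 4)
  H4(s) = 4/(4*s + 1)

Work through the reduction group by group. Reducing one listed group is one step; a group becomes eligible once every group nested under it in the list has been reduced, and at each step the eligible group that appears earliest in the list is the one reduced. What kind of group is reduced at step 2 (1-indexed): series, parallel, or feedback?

[1] reduce the series chain H2, H3
[2] feedback reduction of H1, (H2*H3)
[3] add [H1/(1+H1*(H2*H3))], H4 (parallel)
So the answer for step 2 is feedback.

Final answer: feedback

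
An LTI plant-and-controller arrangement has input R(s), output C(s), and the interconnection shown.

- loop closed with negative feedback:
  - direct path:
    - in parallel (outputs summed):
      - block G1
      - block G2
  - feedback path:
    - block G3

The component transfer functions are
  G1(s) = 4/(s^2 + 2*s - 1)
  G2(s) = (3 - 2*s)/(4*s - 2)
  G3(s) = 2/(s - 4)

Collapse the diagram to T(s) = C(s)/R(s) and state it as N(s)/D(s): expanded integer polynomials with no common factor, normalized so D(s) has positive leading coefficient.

The answer is (-2*s^4 + 7*s^3 + 28*s^2 - 107*s + 44)/(4*s^4 - 14*s^3 - 34*s^2 + 82*s - 30).

Reasoning:
(1) reduce the parallel group G1, G2: (-2*s^3 - s^2 + 24*s - 11)/(4*s^3 + 6*s^2 - 8*s + 2)
(2) close the feedback loop around (G1+G2), G3: this yields T(s), and no further normalization is needed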